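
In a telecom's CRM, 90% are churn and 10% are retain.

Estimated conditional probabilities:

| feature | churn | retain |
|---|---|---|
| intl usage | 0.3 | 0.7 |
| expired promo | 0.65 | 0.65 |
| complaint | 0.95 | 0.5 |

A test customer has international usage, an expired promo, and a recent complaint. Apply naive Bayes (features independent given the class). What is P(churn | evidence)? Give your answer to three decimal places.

0.880

churn: 0.9 × 0.3 × 0.65 × 0.95 = 0.166725
retain: 0.1 × 0.7 × 0.65 × 0.5 = 0.02275
P(churn | x) = 0.166725 / 0.189475 ≈ 0.880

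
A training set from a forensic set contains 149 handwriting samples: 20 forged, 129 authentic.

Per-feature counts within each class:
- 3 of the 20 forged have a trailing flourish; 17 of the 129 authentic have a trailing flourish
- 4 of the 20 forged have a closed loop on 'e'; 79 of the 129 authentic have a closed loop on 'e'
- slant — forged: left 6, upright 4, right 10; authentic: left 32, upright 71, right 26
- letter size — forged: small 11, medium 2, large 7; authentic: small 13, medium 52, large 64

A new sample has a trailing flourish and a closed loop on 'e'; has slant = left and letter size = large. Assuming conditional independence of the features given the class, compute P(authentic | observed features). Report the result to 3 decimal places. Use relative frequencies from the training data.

forged: (20/149) × (3/20) × (4/20) × (6/20) × (7/20) ≈ 0.000422819
authentic: (129/149) × (17/129) × (79/129) × (32/129) × (64/129) ≈ 0.00859905
P(authentic | x) = 0.00859905 / 0.009021869 ≈ 0.953

0.953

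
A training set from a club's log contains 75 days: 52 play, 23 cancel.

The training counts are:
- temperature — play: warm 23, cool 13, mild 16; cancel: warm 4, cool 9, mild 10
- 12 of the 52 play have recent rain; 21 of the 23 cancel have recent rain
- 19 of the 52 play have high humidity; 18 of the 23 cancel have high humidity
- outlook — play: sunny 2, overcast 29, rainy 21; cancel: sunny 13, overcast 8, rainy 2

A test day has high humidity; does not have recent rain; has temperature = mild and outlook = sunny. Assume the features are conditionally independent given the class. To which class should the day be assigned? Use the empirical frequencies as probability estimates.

play: (52/75) × (16/52) × (40/52) × (19/52) × (2/52) ≈ 0.00230618
cancel: (23/75) × (10/23) × (2/23) × (18/23) × (13/23) ≈ 0.00512863
Highest score → cancel.

cancel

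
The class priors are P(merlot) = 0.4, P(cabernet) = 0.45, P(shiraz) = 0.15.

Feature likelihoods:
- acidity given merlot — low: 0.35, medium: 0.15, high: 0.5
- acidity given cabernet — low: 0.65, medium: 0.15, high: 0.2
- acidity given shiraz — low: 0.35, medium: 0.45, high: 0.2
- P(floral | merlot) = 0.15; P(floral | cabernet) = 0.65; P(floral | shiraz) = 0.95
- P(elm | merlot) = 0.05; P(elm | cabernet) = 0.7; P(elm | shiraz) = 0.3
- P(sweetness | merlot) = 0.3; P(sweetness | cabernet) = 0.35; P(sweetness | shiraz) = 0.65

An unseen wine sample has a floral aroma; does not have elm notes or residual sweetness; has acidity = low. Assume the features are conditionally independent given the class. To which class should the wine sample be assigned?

merlot: 0.4 × 0.35 × 0.15 × (1−0.05) × (1−0.3) = 0.013965
cabernet: 0.45 × 0.65 × 0.65 × (1−0.7) × (1−0.35) = 0.037074375
shiraz: 0.15 × 0.35 × 0.95 × (1−0.3) × (1−0.65) = 0.012219375
Highest score → cabernet.

cabernet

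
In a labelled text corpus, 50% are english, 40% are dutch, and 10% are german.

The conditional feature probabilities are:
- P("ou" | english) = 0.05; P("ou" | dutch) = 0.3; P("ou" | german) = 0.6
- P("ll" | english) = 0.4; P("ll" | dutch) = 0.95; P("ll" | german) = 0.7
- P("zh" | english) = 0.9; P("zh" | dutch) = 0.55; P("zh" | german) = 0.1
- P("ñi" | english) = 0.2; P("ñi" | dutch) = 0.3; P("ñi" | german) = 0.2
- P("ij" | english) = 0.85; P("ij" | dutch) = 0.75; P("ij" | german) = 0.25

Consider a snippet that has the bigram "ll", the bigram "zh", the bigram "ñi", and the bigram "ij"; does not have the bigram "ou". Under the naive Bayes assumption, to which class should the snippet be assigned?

english: 0.5 × (1−0.05) × 0.4 × 0.9 × 0.2 × 0.85 = 0.02907
dutch: 0.4 × (1−0.3) × 0.95 × 0.55 × 0.3 × 0.75 = 0.0329175
german: 0.1 × (1−0.6) × 0.7 × 0.1 × 0.2 × 0.25 = 0.00014
Highest score → dutch.

dutch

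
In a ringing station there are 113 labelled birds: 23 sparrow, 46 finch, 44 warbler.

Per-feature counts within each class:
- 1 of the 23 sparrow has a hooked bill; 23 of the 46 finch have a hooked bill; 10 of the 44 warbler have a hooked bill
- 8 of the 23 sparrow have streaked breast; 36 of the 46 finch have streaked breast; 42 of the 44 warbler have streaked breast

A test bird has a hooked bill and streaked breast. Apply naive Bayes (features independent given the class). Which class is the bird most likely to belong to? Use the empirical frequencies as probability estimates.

finch

sparrow: (23/113) × (1/23) × (8/23) ≈ 0.00307811
finch: (46/113) × (23/46) × (36/46) ≈ 0.159292
warbler: (44/113) × (10/44) × (42/44) ≈ 0.084473
Highest score → finch.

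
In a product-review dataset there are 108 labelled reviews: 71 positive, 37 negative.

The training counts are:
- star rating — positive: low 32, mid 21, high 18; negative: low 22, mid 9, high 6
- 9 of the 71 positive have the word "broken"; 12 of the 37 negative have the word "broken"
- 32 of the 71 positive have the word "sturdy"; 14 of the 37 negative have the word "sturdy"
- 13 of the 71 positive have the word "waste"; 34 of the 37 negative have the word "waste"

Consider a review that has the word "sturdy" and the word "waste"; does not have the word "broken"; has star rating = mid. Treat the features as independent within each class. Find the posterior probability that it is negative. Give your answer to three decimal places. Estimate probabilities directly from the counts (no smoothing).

positive: (71/108) × (21/71) × (62/71) × (32/71) × (13/71) ≈ 0.0140122
negative: (37/108) × (9/37) × (25/37) × (14/37) × (34/37) ≈ 0.0195776
P(negative | x) = 0.0195776 / 0.0335898 ≈ 0.583

0.583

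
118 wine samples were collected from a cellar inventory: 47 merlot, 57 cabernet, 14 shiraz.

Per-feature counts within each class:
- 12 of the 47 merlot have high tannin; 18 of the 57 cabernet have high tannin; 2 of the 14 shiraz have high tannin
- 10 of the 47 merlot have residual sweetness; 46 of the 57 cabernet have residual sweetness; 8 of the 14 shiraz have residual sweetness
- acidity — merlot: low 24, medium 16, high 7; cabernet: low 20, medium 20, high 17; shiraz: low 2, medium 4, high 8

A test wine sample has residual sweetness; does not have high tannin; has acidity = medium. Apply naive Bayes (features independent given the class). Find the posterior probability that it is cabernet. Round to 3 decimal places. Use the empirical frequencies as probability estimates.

0.711

merlot: (47/118) × (35/47) × (10/47) × (16/47) ≈ 0.0214838
cabernet: (57/118) × (39/57) × (46/57) × (20/57) ≈ 0.0935881
shiraz: (14/118) × (12/14) × (8/14) × (4/14) ≈ 0.0166033
P(cabernet | x) = 0.0935881 / 0.1316752 ≈ 0.711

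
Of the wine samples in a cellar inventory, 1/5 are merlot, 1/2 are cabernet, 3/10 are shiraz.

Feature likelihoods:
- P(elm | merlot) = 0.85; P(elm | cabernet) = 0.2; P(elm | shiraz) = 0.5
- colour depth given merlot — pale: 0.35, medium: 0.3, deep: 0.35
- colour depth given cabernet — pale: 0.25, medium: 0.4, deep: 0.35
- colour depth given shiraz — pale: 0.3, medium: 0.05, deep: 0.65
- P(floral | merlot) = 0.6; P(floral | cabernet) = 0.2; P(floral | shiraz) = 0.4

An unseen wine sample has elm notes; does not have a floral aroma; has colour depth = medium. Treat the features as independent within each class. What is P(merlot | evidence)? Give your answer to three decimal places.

0.359

merlot: 0.2 × 0.85 × 0.3 × (1−0.6) = 0.0204
cabernet: 0.5 × 0.2 × 0.4 × (1−0.2) = 0.032
shiraz: 0.3 × 0.5 × 0.05 × (1−0.4) = 0.0045
P(merlot | x) = 0.0204 / 0.0569 ≈ 0.359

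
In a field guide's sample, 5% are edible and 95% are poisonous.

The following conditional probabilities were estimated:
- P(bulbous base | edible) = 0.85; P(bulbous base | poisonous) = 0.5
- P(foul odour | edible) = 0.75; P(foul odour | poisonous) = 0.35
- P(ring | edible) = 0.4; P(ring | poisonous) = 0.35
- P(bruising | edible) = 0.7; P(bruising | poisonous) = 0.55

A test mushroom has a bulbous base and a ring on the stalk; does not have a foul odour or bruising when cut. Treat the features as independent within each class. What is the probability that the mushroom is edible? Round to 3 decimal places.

edible: 0.05 × 0.85 × (1−0.75) × 0.4 × (1−0.7) = 0.001275
poisonous: 0.95 × 0.5 × (1−0.35) × 0.35 × (1−0.55) = 0.048628125
P(edible | x) = 0.001275 / 0.049903125 ≈ 0.026

0.026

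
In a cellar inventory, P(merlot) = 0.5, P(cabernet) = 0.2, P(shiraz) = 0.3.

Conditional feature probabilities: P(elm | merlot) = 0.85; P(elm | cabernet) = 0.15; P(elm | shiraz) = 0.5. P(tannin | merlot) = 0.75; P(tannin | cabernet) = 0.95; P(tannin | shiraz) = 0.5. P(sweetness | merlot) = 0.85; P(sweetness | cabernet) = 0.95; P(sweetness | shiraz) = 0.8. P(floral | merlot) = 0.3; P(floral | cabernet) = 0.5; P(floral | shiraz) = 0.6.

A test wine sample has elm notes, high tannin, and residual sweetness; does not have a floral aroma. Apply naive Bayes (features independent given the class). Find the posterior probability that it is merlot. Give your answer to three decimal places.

merlot: 0.5 × 0.85 × 0.75 × 0.85 × (1−0.3) = 0.18965625
cabernet: 0.2 × 0.15 × 0.95 × 0.95 × (1−0.5) = 0.0135375
shiraz: 0.3 × 0.5 × 0.5 × 0.8 × (1−0.6) = 0.024
P(merlot | x) = 0.18965625 / 0.22719375 ≈ 0.835

0.835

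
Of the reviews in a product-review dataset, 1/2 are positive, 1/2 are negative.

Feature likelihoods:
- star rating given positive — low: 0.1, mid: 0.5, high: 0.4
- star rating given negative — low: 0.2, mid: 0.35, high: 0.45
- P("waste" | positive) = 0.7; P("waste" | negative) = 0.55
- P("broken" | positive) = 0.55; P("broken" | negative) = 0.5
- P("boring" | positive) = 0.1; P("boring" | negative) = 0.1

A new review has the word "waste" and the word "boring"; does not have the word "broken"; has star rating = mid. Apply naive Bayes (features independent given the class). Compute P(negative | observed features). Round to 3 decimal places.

positive: 0.5 × 0.5 × 0.7 × (1−0.55) × 0.1 = 0.007875
negative: 0.5 × 0.35 × 0.55 × (1−0.5) × 0.1 = 0.0048125
P(negative | x) = 0.0048125 / 0.0126875 ≈ 0.379

0.379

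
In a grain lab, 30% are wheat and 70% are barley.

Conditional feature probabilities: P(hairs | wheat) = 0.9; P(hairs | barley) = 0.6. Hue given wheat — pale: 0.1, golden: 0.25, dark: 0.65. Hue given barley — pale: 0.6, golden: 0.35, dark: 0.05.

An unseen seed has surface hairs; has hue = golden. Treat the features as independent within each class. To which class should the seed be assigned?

wheat: 0.3 × 0.9 × 0.25 = 0.0675
barley: 0.7 × 0.6 × 0.35 = 0.147
Highest score → barley.

barley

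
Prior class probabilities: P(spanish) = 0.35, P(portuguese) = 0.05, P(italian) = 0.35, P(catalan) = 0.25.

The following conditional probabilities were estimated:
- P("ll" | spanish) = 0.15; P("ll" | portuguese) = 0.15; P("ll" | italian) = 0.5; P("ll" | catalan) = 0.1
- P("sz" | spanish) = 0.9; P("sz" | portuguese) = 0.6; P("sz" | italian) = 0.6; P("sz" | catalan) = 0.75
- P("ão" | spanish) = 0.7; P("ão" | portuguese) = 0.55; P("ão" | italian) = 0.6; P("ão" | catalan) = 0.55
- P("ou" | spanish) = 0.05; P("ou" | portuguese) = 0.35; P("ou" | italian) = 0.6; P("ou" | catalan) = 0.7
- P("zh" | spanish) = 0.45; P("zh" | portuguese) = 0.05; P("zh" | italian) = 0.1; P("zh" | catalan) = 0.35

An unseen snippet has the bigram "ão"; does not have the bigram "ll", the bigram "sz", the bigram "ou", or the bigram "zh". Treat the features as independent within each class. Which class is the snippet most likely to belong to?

spanish: 0.35 × (1−0.15) × (1−0.9) × 0.7 × (1−0.05) × (1−0.45) = 0.0108810625
portuguese: 0.05 × (1−0.15) × (1−0.6) × 0.55 × (1−0.35) × (1−0.05) = 0.005773625
italian: 0.35 × (1−0.5) × (1−0.6) × 0.6 × (1−0.6) × (1−0.1) = 0.01512
catalan: 0.25 × (1−0.1) × (1−0.75) × 0.55 × (1−0.7) × (1−0.35) = 0.0060328125
Highest score → italian.

italian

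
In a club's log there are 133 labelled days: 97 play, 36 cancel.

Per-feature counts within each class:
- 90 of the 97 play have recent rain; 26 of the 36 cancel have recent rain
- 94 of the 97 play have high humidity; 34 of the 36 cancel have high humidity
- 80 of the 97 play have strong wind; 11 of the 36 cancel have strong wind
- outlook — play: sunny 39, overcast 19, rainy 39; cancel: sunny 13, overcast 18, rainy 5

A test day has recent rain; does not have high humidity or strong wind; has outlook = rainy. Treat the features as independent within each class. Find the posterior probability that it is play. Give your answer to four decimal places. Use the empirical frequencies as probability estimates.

play: (97/133) × (90/97) × (3/97) × (17/97) × (39/97) ≈ 0.00147472
cancel: (36/133) × (26/36) × (2/36) × (25/36) × (5/36) ≈ 0.0010475
P(play | x) = 0.00147472 / 0.00252222 ≈ 0.5847

0.5847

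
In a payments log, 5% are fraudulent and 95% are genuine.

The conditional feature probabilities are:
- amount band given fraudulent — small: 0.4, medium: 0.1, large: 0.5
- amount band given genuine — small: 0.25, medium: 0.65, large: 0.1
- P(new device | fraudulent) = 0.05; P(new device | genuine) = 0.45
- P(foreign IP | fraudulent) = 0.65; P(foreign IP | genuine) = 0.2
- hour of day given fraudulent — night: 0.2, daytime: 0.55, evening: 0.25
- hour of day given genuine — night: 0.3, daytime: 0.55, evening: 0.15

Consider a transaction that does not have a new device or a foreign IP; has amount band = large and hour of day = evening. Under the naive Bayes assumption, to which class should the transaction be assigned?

fraudulent: 0.05 × 0.5 × (1−0.05) × (1−0.65) × 0.25 = 0.002078125
genuine: 0.95 × 0.1 × (1−0.45) × (1−0.2) × 0.15 = 0.00627
Highest score → genuine.

genuine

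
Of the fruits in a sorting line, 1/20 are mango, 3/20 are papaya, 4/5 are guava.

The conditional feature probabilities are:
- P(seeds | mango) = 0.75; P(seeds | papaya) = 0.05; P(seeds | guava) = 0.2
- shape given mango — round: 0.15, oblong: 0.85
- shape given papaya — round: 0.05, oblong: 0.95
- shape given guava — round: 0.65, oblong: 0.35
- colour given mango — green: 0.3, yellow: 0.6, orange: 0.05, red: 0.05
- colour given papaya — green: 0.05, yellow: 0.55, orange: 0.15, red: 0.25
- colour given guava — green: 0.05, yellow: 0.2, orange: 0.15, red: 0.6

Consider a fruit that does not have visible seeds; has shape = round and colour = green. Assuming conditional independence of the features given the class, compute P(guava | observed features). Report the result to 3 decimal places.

0.958

mango: 0.05 × (1−0.75) × 0.15 × 0.3 = 0.0005625
papaya: 0.15 × (1−0.05) × 0.05 × 0.05 = 0.00035625
guava: 0.8 × (1−0.2) × 0.65 × 0.05 = 0.0208
P(guava | x) = 0.0208 / 0.02171875 ≈ 0.958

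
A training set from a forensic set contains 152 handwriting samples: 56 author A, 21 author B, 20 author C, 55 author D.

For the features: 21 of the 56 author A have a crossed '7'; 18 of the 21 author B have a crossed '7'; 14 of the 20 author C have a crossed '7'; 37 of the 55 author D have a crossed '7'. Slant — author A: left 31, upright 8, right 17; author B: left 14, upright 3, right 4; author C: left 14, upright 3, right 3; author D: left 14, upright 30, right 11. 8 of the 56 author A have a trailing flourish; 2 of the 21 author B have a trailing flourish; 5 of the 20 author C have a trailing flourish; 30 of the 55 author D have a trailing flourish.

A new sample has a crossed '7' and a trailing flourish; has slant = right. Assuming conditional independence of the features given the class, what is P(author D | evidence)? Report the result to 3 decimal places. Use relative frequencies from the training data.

author A: (56/152) × (21/56) × (17/56) × (8/56) ≈ 0.00599154
author B: (21/152) × (18/21) × (4/21) × (2/21) ≈ 0.00214823
author C: (20/152) × (14/20) × (3/20) × (5/20) ≈ 0.00345395
author D: (55/152) × (37/55) × (11/55) × (30/55) ≈ 0.026555
P(author D | x) = 0.026555 / 0.03814872 ≈ 0.696

0.696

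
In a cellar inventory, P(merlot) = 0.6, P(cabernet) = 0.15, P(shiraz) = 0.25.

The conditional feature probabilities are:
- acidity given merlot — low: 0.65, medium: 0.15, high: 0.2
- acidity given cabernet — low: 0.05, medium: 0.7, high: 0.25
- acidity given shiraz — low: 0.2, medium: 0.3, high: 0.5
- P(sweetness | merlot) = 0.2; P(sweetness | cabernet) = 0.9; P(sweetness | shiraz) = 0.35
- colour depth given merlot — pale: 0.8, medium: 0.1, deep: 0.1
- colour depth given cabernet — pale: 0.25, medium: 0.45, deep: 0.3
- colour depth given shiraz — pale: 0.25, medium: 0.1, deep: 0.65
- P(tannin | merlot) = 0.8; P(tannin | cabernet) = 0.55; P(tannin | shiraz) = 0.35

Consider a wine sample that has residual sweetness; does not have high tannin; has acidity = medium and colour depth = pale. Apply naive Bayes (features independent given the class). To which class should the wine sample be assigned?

merlot: 0.6 × 0.15 × 0.2 × 0.8 × (1−0.8) = 0.00288
cabernet: 0.15 × 0.7 × 0.9 × 0.25 × (1−0.55) = 0.01063125
shiraz: 0.25 × 0.3 × 0.35 × 0.25 × (1−0.35) = 0.004265625
Highest score → cabernet.

cabernet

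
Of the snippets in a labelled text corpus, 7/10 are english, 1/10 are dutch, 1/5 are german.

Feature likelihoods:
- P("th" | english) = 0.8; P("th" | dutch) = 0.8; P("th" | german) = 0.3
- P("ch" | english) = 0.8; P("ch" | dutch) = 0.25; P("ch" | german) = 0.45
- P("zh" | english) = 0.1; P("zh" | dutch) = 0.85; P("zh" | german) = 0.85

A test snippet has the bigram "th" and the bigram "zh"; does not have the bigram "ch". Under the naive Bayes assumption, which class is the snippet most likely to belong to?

dutch

english: 0.7 × 0.8 × (1−0.8) × 0.1 = 0.0112
dutch: 0.1 × 0.8 × (1−0.25) × 0.85 = 0.051
german: 0.2 × 0.3 × (1−0.45) × 0.85 = 0.02805
Highest score → dutch.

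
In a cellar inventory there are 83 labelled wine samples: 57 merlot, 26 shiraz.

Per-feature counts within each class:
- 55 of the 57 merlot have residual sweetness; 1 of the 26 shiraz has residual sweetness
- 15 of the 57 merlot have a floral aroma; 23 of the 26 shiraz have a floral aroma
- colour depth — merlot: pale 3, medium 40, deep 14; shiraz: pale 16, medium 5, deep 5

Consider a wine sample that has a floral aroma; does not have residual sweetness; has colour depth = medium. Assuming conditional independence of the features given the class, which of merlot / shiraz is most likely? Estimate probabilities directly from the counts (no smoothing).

shiraz

merlot: (57/83) × (2/57) × (15/57) × (40/57) ≈ 0.00444993
shiraz: (26/83) × (25/26) × (23/26) × (5/26) ≈ 0.0512405
Highest score → shiraz.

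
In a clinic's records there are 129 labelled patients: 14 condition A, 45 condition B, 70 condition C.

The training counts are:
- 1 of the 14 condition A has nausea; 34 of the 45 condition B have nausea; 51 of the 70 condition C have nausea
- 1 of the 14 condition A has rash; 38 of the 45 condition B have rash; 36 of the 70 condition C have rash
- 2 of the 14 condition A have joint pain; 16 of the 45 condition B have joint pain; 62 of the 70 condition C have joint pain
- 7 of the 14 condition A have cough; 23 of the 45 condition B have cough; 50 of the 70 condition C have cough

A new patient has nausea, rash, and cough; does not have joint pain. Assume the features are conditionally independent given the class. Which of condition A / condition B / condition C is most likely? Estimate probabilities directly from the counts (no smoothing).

condition A: (14/129) × (1/14) × (1/14) × (12/14) × (7/14) ≈ 0.000237304
condition B: (45/129) × (34/45) × (38/45) × (29/45) × (23/45) ≈ 0.0733096
condition C: (70/129) × (51/70) × (36/70) × (8/70) × (50/70) ≈ 0.0165977
Highest score → condition B.

condition B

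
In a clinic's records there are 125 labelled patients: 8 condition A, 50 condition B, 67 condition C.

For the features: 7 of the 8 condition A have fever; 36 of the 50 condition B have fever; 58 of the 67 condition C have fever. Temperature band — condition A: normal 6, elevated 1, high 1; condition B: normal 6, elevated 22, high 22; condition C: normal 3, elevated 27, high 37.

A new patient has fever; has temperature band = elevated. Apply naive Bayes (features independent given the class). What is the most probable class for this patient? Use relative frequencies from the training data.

condition C

condition A: (8/125) × (7/8) × (1/8) = 0.007
condition B: (50/125) × (36/50) × (22/50) = 0.12672
condition C: (67/125) × (58/67) × (27/67) ≈ 0.186985
Highest score → condition C.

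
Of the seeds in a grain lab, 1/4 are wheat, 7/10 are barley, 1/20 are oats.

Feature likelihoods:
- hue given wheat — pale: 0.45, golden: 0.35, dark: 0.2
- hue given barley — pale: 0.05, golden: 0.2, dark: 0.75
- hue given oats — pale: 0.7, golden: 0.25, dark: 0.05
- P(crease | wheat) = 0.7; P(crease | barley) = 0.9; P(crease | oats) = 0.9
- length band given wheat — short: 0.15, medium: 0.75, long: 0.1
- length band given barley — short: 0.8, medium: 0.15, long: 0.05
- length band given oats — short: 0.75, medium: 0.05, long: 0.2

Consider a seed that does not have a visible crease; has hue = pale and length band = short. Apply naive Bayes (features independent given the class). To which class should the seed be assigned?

wheat

wheat: 0.25 × 0.45 × (1−0.7) × 0.15 = 0.0050625
barley: 0.7 × 0.05 × (1−0.9) × 0.8 = 0.0028
oats: 0.05 × 0.7 × (1−0.9) × 0.75 = 0.002625
Highest score → wheat.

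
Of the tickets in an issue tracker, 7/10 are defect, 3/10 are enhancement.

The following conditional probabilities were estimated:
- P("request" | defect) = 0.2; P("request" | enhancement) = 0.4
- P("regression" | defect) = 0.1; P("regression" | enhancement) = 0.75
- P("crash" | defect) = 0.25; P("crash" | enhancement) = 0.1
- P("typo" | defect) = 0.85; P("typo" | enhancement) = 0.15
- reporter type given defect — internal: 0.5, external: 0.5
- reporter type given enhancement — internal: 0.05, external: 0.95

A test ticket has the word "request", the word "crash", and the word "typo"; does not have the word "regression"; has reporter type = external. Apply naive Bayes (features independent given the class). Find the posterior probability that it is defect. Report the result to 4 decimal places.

defect: 0.7 × 0.2 × (1−0.1) × 0.25 × 0.85 × 0.5 = 0.0133875
enhancement: 0.3 × 0.4 × (1−0.75) × 0.1 × 0.15 × 0.95 = 0.0004275
P(defect | x) = 0.0133875 / 0.013815 ≈ 0.9691

0.9691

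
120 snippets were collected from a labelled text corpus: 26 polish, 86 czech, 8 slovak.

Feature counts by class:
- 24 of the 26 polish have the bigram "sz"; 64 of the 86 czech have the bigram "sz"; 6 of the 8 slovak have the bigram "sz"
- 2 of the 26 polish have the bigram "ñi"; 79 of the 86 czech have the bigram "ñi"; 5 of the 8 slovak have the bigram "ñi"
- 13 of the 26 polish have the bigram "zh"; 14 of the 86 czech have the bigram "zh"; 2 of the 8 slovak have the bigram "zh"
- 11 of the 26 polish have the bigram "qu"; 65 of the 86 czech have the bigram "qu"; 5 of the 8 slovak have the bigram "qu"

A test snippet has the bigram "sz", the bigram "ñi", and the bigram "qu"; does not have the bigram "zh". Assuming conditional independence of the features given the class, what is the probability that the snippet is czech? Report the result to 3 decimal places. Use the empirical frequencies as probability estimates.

0.945

polish: (26/120) × (24/26) × (2/26) × (13/26) × (11/26) ≈ 0.00325444
czech: (86/120) × (64/86) × (79/86) × (72/86) × (65/86) ≈ 0.31001
slovak: (8/120) × (6/8) × (5/8) × (6/8) × (5/8) = 0.0146484375
P(czech | x) = 0.31001 / 0.3279128775 ≈ 0.945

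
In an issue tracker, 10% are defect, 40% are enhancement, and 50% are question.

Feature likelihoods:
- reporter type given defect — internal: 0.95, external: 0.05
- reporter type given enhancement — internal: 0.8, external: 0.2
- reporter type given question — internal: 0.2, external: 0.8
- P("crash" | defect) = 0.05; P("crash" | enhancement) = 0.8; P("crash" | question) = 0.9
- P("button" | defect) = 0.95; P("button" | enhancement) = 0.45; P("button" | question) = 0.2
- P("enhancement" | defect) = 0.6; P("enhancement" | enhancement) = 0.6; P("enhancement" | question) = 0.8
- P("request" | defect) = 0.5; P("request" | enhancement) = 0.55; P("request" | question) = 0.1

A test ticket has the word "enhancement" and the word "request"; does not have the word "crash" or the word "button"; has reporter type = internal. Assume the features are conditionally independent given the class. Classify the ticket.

enhancement

defect: 0.1 × 0.95 × (1−0.05) × (1−0.95) × 0.6 × 0.5 = 0.00135375
enhancement: 0.4 × 0.8 × (1−0.8) × (1−0.45) × 0.6 × 0.55 = 0.011616
question: 0.5 × 0.2 × (1−0.9) × (1−0.2) × 0.8 × 0.1 = 0.00064
Highest score → enhancement.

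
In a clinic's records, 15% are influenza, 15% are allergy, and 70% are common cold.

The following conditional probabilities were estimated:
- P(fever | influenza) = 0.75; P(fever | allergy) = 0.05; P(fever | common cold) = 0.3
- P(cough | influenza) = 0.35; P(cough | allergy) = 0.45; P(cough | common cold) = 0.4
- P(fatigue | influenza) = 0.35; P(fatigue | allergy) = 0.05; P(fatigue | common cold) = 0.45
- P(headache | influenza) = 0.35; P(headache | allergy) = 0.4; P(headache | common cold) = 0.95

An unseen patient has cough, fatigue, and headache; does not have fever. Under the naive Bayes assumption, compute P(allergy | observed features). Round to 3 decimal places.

influenza: 0.15 × (1−0.75) × 0.35 × 0.35 × 0.35 = 0.0016078125
allergy: 0.15 × (1−0.05) × 0.45 × 0.05 × 0.4 = 0.0012825
common cold: 0.7 × (1−0.3) × 0.4 × 0.45 × 0.95 = 0.08379
P(allergy | x) = 0.0012825 / 0.0866803125 ≈ 0.015

0.015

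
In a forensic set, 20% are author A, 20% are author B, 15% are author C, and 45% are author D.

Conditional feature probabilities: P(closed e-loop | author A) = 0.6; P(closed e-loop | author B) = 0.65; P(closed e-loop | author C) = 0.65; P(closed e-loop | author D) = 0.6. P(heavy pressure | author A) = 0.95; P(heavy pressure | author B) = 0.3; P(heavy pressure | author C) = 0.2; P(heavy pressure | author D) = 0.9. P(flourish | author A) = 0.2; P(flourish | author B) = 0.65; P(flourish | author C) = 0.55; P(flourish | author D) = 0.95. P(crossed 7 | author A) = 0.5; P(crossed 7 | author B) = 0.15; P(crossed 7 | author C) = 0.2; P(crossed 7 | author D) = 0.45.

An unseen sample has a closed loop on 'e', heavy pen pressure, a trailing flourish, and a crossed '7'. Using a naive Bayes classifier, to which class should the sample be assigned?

author D

author A: 0.2 × 0.6 × 0.95 × 0.2 × 0.5 = 0.0114
author B: 0.2 × 0.65 × 0.3 × 0.65 × 0.15 = 0.0038025
author C: 0.15 × 0.65 × 0.2 × 0.55 × 0.2 = 0.002145
author D: 0.45 × 0.6 × 0.9 × 0.95 × 0.45 = 0.1038825
Highest score → author D.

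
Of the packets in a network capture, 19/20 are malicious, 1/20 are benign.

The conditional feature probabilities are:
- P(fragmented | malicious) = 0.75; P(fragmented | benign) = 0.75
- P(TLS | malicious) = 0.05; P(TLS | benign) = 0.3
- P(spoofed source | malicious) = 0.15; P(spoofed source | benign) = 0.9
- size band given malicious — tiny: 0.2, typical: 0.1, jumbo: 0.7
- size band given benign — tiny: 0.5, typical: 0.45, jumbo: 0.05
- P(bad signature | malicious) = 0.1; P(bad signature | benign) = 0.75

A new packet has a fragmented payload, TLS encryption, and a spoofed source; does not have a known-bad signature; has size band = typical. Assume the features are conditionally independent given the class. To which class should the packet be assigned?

malicious: 0.95 × 0.75 × 0.05 × 0.15 × 0.1 × (1−0.1) = 0.0004809375
benign: 0.05 × 0.75 × 0.3 × 0.9 × 0.45 × (1−0.75) = 0.0011390625
Highest score → benign.

benign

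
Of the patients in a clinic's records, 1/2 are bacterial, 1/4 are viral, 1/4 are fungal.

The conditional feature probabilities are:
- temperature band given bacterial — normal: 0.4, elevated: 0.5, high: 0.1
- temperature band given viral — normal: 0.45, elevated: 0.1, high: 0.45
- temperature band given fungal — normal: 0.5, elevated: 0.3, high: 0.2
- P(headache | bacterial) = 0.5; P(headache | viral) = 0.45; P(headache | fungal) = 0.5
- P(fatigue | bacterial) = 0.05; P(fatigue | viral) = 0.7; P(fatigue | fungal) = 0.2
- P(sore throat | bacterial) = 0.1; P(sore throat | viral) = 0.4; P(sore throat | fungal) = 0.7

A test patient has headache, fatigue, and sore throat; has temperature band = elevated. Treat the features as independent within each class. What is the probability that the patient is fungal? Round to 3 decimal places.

bacterial: 0.5 × 0.5 × 0.5 × 0.05 × 0.1 = 0.000625
viral: 0.25 × 0.1 × 0.45 × 0.7 × 0.4 = 0.00315
fungal: 0.25 × 0.3 × 0.5 × 0.2 × 0.7 = 0.00525
P(fungal | x) = 0.00525 / 0.009025 ≈ 0.582

0.582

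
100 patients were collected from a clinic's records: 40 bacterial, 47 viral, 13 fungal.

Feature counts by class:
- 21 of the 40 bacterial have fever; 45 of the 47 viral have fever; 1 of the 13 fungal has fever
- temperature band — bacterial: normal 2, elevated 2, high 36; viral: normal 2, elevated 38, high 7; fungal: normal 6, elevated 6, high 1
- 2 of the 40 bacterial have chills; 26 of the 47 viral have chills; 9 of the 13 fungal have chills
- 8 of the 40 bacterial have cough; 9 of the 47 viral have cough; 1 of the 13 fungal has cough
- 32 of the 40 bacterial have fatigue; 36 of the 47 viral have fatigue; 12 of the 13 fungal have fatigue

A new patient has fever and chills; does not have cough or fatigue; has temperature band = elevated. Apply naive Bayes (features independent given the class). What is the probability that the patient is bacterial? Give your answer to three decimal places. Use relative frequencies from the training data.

bacterial: (40/100) × (21/40) × (2/40) × (2/40) × (32/40) × (8/40) = 0.000084
viral: (47/100) × (45/47) × (38/47) × (26/47) × (38/47) × (11/47) ≈ 0.038085
fungal: (13/100) × (1/13) × (6/13) × (9/13) × (12/13) × (1/13) ≈ 0.000226883
P(bacterial | x) = 0.000084 / 0.038395883 ≈ 0.002

0.002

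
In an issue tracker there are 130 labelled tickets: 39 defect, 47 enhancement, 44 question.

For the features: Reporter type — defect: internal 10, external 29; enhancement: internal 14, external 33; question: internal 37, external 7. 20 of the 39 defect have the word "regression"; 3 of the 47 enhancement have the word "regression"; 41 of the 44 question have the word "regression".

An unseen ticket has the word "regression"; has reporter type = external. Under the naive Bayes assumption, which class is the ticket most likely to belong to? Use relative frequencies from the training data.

defect: (39/130) × (29/39) × (20/39) ≈ 0.114398
enhancement: (47/130) × (33/47) × (3/47) ≈ 0.0162029
question: (44/130) × (7/44) × (41/44) ≈ 0.0501748
Highest score → defect.

defect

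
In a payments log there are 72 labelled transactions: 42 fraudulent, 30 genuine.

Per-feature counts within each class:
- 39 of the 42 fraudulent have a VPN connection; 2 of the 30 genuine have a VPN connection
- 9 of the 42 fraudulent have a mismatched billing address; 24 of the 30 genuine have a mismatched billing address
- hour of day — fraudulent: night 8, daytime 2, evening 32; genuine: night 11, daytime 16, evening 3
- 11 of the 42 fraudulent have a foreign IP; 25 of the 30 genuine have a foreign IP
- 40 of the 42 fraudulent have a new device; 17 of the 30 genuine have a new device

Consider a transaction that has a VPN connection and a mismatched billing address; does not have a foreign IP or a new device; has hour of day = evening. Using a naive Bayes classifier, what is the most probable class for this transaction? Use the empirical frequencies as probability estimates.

fraudulent

fraudulent: (42/72) × (39/42) × (9/42) × (32/42) × (31/42) × (2/42) ≈ 0.00310827
genuine: (30/72) × (2/30) × (24/30) × (3/30) × (5/30) × (13/30) ≈ 0.000160494
Highest score → fraudulent.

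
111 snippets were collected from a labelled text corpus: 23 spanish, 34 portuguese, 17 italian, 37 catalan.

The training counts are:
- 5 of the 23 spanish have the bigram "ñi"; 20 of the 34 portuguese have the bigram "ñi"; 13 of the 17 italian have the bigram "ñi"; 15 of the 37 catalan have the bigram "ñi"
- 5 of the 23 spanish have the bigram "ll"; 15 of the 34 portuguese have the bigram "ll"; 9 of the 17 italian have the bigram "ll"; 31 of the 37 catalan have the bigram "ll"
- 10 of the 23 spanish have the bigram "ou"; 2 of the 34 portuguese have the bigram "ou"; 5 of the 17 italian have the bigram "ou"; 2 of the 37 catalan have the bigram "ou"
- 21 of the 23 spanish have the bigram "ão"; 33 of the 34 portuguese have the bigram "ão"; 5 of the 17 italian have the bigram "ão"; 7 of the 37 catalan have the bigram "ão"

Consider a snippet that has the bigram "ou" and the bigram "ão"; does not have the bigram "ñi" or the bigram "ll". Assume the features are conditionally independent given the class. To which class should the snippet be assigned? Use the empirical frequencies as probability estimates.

spanish

spanish: (23/111) × (18/23) × (18/23) × (10/23) × (21/23) ≈ 0.05038
portuguese: (34/111) × (14/34) × (19/34) × (2/34) × (33/34) ≈ 0.00402407
italian: (17/111) × (4/17) × (8/17) × (5/17) × (5/17) ≈ 0.00146697
catalan: (37/111) × (22/37) × (6/37) × (2/37) × (7/37) ≈ 0.00032868
Highest score → spanish.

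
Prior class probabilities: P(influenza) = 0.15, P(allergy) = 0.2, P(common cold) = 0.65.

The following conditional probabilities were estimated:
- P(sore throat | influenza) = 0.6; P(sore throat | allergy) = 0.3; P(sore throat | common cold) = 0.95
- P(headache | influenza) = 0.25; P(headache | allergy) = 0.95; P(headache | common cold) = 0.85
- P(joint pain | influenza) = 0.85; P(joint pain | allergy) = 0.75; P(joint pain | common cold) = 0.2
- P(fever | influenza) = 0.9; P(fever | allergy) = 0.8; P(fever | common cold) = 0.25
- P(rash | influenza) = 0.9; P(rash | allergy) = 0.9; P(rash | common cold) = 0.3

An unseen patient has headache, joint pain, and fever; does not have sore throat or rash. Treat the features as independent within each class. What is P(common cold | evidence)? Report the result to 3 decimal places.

influenza: 0.15 × (1−0.6) × 0.25 × 0.85 × 0.9 × (1−0.9) = 0.0011475
allergy: 0.2 × (1−0.3) × 0.95 × 0.75 × 0.8 × (1−0.9) = 0.00798
common cold: 0.65 × (1−0.95) × 0.85 × 0.2 × 0.25 × (1−0.3) = 0.000966875
P(common cold | x) = 0.000966875 / 0.010094375 ≈ 0.096

0.096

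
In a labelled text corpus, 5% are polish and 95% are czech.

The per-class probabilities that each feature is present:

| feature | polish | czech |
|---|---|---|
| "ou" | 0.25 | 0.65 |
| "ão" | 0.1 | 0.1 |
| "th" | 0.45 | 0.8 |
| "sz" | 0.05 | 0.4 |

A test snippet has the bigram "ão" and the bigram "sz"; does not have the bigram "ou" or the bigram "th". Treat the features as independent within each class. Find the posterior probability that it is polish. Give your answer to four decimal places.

0.0373

polish: 0.05 × (1−0.25) × 0.1 × (1−0.45) × 0.05 = 0.000103125
czech: 0.95 × (1−0.65) × 0.1 × (1−0.8) × 0.4 = 0.00266
P(polish | x) = 0.000103125 / 0.002763125 ≈ 0.0373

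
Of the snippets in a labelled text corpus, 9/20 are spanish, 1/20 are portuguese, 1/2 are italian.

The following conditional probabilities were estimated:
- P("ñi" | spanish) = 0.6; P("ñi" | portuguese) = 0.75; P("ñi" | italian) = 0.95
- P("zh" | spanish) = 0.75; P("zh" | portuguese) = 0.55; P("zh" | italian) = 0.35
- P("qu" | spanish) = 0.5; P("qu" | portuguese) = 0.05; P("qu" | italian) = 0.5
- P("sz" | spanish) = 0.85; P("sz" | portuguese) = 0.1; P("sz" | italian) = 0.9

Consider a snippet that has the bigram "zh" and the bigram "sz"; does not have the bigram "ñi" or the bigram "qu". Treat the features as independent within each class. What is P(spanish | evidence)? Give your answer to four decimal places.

0.9259

spanish: 0.45 × (1−0.6) × 0.75 × (1−0.5) × 0.85 = 0.057375
portuguese: 0.05 × (1−0.75) × 0.55 × (1−0.05) × 0.1 = 0.000653125
italian: 0.5 × (1−0.95) × 0.35 × (1−0.5) × 0.9 = 0.0039375
P(spanish | x) = 0.057375 / 0.061965625 ≈ 0.9259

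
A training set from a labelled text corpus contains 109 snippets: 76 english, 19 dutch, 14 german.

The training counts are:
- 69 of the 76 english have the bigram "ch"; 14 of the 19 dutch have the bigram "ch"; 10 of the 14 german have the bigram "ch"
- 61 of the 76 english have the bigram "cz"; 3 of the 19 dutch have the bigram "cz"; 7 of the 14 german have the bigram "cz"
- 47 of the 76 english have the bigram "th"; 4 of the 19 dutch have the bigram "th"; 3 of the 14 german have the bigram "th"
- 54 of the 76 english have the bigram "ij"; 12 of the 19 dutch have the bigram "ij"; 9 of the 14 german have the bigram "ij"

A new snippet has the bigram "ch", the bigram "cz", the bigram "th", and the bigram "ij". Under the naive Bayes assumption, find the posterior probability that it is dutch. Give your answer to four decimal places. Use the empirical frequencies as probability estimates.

0.0116

english: (76/109) × (69/76) × (61/76) × (47/76) × (54/76) ≈ 0.223256
dutch: (19/109) × (14/19) × (3/19) × (4/19) × (12/19) ≈ 0.00269652
german: (14/109) × (10/14) × (7/14) × (3/14) × (9/14) ≈ 0.00631904
P(dutch | x) = 0.00269652 / 0.23227156 ≈ 0.0116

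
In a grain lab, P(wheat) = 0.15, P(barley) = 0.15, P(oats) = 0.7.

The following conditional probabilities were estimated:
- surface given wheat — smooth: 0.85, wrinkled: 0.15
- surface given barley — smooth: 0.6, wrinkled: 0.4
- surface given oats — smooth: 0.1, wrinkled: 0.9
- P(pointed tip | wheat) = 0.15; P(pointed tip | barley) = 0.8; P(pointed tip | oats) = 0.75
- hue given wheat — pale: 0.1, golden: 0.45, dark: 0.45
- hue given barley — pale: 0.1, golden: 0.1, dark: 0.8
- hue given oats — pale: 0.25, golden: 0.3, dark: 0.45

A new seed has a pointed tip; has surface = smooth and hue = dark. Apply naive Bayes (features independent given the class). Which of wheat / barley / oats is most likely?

wheat: 0.15 × 0.85 × 0.15 × 0.45 = 0.00860625
barley: 0.15 × 0.6 × 0.8 × 0.8 = 0.0576
oats: 0.7 × 0.1 × 0.75 × 0.45 = 0.023625
Highest score → barley.

barley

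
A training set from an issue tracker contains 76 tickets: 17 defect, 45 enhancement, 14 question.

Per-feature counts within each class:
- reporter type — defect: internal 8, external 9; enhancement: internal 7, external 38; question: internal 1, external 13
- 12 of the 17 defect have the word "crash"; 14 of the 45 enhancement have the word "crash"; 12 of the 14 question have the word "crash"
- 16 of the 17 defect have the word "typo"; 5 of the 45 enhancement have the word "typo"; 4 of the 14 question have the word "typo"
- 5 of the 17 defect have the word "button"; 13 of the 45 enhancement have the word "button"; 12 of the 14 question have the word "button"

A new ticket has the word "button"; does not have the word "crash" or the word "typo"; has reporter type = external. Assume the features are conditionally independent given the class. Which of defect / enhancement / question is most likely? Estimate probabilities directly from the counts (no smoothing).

enhancement

defect: (17/76) × (9/17) × (5/17) × (1/17) × (5/17) ≈ 0.00060259
enhancement: (45/76) × (38/45) × (31/45) × (40/45) × (13/45) ≈ 0.0884499
question: (14/76) × (13/14) × (2/14) × (10/14) × (12/14) ≈ 0.0149609
Highest score → enhancement.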